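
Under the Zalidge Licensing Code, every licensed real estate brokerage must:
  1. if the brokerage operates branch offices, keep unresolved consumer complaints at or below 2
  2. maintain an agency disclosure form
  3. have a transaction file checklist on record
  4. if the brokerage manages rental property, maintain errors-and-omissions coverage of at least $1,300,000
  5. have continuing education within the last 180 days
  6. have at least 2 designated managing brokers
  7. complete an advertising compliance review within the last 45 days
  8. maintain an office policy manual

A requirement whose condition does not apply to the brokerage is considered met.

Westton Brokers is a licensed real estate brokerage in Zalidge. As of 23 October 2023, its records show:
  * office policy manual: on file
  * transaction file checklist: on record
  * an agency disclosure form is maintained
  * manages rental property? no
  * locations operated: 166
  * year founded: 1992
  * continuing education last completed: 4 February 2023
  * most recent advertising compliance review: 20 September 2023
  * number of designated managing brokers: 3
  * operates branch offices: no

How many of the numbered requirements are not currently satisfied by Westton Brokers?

1

1. condition 'operates branch offices' does not hold → requirement n/a → met
2. agency disclosure form present → met
3. transaction file checklist present → met
4. condition 'manages rental property' does not hold → requirement n/a → met
5. continuing education 261 days ago vs limit 180 → not met
6. designated managing brokers 3 ≥ 2 → met
7. advertising compliance review 33 days ago vs limit 45 → met
8. office policy manual present → met
Not met: 1 of 8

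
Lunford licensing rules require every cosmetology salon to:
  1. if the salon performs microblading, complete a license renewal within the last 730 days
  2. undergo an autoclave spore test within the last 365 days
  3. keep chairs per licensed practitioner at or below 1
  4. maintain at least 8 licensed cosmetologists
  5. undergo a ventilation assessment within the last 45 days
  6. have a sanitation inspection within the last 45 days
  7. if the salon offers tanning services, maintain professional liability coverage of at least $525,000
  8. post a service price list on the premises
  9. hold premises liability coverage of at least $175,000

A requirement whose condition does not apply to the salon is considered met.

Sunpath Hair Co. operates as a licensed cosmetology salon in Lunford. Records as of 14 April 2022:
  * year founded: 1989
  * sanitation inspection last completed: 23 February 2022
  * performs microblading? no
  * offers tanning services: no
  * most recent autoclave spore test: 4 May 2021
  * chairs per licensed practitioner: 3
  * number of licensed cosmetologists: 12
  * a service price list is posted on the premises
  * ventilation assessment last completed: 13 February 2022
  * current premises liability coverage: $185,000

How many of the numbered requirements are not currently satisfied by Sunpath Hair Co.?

3

1. condition 'performs microblading' does not hold → requirement n/a → met
2. autoclave spore test 345 days ago vs limit 365 → met
3. chairs per licensed practitioner 3 > 1 → not met
4. licensed cosmetologists 12 ≥ 8 → met
5. ventilation assessment 60 days ago vs limit 45 → not met
6. sanitation inspection 50 days ago vs limit 45 → not met
7. condition 'offers tanning services' does not hold → requirement n/a → met
8. service price list present → met
9. premises liability coverage $185,000 ≥ $175,000 → met
Not met: 3 of 9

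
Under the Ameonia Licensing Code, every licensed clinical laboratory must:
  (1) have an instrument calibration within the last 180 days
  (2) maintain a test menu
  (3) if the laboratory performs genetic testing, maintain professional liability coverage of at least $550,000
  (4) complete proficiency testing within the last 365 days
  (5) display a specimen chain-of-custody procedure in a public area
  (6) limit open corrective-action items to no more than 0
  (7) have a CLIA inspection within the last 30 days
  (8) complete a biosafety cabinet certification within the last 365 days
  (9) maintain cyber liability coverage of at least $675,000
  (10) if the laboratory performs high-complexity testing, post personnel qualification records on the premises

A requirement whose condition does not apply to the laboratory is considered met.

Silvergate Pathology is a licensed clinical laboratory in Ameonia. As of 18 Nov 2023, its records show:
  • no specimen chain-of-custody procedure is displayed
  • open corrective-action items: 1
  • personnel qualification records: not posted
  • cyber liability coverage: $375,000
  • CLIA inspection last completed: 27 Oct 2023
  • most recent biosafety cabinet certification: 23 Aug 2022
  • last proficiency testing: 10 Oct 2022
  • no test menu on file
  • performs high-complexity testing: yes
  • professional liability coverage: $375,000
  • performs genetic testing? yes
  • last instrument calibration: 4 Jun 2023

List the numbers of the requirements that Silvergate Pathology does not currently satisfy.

1. instrument calibration 167 days ago vs limit 180 → met
2. test menu absent → not met
3. condition 'performs genetic testing' holds; professional liability coverage $375,000 < $550,000 → not met
4. proficiency testing 404 days ago vs limit 365 → not met
5. specimen chain-of-custody procedure absent → not met
6. open corrective-action items 1 > 0 → not met
7. CLIA inspection 22 days ago vs limit 30 → met
8. biosafety cabinet certification 452 days ago vs limit 365 → not met
9. cyber liability coverage $375,000 < $675,000 → not met
10. condition 'performs high-complexity testing' holds; personnel qualification records absent → not met
Not met: 2, 3, 4, 5, 6, 8, 9, 10

2, 3, 4, 5, 6, 8, 9, 10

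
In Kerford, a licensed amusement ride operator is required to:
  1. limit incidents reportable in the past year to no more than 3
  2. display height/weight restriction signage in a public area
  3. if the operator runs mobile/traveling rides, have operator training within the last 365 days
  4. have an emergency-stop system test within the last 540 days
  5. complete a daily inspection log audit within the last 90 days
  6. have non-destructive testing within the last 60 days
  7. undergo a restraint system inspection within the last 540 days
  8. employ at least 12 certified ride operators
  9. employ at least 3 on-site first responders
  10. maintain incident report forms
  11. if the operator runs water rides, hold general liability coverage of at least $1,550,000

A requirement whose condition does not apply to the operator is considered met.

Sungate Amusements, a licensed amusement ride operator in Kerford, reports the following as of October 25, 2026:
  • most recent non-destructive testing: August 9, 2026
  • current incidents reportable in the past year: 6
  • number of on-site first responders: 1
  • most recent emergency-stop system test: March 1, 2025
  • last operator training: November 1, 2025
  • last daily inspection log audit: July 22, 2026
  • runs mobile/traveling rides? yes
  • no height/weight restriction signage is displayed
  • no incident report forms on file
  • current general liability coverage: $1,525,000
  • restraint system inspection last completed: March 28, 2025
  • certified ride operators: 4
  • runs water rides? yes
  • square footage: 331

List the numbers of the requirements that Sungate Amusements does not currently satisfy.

1. incidents reportable in the past year 6 > 3 → not met
2. height/weight restriction signage absent → not met
3. condition 'runs mobile/traveling rides' holds; operator training 358 days ago vs limit 365 → met
4. emergency-stop system test 603 days ago vs limit 540 → not met
5. daily inspection log audit 95 days ago vs limit 90 → not met
6. non-destructive testing 77 days ago vs limit 60 → not met
7. restraint system inspection 576 days ago vs limit 540 → not met
8. certified ride operators 4 < 12 → not met
9. on-site first responders 1 < 3 → not met
10. incident report forms absent → not met
11. condition 'runs water rides' holds; general liability coverage $1,525,000 < $1,550,000 → not met
Not met: 1, 2, 4, 5, 6, 7, 8, 9, 10, 11

1, 2, 4, 5, 6, 7, 8, 9, 10, 11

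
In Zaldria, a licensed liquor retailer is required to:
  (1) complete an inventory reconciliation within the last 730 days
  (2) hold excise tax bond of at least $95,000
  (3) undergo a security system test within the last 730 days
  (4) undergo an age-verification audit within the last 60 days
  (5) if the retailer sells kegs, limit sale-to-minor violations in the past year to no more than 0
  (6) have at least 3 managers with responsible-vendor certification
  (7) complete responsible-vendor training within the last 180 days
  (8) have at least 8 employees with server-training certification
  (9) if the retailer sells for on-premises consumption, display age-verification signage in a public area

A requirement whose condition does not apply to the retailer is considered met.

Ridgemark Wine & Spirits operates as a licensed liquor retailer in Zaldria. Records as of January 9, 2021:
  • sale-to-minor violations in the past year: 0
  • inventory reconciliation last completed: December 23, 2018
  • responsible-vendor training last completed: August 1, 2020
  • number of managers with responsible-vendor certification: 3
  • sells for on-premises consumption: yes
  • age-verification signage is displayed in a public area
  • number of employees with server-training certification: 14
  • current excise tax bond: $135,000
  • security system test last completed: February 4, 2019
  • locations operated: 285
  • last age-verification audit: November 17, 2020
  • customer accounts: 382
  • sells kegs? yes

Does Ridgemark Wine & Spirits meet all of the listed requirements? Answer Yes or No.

1. inventory reconciliation 748 days ago vs limit 730 → not met
2. excise tax bond $135,000 ≥ $95,000 → met
3. security system test 705 days ago vs limit 730 → met
4. age-verification audit 53 days ago vs limit 60 → met
5. condition 'sells kegs' holds; sale-to-minor violations in the past year 0 ≤ 0 → met
6. managers with responsible-vendor certification 3 ≥ 3 → met
7. responsible-vendor training 161 days ago vs limit 180 → met
8. employees with server-training certification 14 ≥ 8 → met
9. condition 'sells for on-premises consumption' holds; age-verification signage present → met
Not met: 1

No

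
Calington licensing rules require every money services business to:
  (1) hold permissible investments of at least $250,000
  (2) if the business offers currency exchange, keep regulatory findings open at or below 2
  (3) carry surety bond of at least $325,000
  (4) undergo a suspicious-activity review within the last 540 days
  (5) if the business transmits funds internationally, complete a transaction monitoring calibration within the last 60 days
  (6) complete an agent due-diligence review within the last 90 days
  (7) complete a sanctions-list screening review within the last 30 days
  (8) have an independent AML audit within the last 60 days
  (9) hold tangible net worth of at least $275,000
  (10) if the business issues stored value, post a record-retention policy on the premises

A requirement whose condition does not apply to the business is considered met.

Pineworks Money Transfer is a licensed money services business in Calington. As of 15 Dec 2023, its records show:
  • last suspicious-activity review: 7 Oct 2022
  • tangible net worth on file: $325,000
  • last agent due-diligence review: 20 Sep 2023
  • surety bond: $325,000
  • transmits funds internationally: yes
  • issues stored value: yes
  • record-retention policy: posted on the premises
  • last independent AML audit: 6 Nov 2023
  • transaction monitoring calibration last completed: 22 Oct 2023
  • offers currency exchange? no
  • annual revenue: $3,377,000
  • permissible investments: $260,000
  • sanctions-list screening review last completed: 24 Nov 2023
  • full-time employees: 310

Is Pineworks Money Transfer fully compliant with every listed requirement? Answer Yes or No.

Yes

1. permissible investments $260,000 ≥ $250,000 → met
2. condition 'offers currency exchange' does not hold → requirement n/a → met
3. surety bond $325,000 ≥ $325,000 → met
4. suspicious-activity review 434 days ago vs limit 540 → met
5. condition 'transmits funds internationally' holds; transaction monitoring calibration 54 days ago vs limit 60 → met
6. agent due-diligence review 86 days ago vs limit 90 → met
7. sanctions-list screening review 21 days ago vs limit 30 → met
8. independent AML audit 39 days ago vs limit 60 → met
9. tangible net worth $325,000 ≥ $275,000 → met
10. condition 'issues stored value' holds; record-retention policy present → met
All met.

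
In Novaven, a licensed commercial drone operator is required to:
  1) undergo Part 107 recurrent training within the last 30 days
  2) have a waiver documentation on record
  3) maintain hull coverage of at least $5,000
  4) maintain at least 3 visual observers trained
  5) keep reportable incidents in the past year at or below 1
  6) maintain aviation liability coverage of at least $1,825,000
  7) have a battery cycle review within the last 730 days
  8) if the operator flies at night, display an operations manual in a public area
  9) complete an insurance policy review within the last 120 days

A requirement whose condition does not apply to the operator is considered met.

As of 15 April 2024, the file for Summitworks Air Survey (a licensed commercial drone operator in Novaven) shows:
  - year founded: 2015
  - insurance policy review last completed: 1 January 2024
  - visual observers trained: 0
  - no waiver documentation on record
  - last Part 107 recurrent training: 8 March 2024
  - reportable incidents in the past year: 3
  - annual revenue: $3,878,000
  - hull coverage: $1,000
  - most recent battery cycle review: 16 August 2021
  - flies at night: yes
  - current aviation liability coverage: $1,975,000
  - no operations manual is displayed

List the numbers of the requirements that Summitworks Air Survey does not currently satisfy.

1. Part 107 recurrent training 38 days ago vs limit 30 → not met
2. waiver documentation absent → not met
3. hull coverage $1,000 < $5,000 → not met
4. visual observers trained 0 < 3 → not met
5. reportable incidents in the past year 3 > 1 → not met
6. aviation liability coverage $1,975,000 ≥ $1,825,000 → met
7. battery cycle review 973 days ago vs limit 730 → not met
8. condition 'flies at night' holds; operations manual absent → not met
9. insurance policy review 105 days ago vs limit 120 → met
Not met: 1, 2, 3, 4, 5, 7, 8

1, 2, 3, 4, 5, 7, 8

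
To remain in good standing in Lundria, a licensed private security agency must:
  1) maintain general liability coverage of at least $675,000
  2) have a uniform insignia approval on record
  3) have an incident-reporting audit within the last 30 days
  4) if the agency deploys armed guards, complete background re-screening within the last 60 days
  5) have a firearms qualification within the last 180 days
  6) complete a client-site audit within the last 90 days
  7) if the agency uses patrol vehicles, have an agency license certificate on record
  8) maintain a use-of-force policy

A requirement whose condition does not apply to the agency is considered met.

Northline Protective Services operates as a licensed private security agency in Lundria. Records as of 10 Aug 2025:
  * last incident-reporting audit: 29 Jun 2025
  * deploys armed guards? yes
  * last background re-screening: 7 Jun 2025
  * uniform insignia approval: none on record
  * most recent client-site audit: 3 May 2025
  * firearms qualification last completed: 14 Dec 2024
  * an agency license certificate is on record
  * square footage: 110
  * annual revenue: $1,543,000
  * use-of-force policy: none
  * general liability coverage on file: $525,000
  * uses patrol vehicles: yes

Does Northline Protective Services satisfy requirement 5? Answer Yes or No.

No

5. firearms qualification 239 days ago vs limit 180 → not met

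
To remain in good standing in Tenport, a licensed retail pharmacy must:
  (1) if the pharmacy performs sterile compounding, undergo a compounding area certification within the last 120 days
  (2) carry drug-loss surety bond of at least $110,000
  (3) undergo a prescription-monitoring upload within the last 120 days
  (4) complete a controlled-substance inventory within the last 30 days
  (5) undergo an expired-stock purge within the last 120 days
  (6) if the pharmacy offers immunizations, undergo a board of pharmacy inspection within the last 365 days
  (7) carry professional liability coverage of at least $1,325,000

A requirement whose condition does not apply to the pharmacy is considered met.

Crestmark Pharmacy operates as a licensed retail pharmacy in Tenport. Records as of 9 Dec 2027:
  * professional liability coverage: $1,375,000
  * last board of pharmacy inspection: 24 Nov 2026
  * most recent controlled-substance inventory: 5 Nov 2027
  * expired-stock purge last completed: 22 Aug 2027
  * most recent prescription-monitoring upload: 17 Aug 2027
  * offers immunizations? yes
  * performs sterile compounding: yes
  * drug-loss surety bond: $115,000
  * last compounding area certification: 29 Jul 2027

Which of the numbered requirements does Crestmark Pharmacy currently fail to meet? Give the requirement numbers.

1. condition 'performs sterile compounding' holds; compounding area certification 133 days ago vs limit 120 → not met
2. drug-loss surety bond $115,000 ≥ $110,000 → met
3. prescription-monitoring upload 114 days ago vs limit 120 → met
4. controlled-substance inventory 34 days ago vs limit 30 → not met
5. expired-stock purge 109 days ago vs limit 120 → met
6. condition 'offers immunizations' holds; board of pharmacy inspection 380 days ago vs limit 365 → not met
7. professional liability coverage $1,375,000 ≥ $1,325,000 → met
Not met: 1, 4, 6

1, 4, 6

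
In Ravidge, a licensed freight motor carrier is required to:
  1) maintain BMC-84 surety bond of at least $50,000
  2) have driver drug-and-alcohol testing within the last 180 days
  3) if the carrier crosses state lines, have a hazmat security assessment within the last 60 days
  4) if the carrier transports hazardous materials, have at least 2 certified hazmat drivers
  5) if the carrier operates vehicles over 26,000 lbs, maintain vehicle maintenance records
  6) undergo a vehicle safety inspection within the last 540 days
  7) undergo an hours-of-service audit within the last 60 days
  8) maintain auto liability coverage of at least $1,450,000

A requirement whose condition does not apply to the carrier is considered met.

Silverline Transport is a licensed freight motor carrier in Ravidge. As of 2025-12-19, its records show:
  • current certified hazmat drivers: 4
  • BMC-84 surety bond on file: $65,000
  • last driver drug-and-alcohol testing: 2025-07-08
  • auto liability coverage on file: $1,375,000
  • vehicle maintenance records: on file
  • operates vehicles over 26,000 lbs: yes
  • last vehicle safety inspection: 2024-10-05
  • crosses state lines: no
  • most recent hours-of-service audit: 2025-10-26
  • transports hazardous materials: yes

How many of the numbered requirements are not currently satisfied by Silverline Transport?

1

1. BMC-84 surety bond $65,000 ≥ $50,000 → met
2. driver drug-and-alcohol testing 164 days ago vs limit 180 → met
3. condition 'crosses state lines' does not hold → requirement n/a → met
4. condition 'transports hazardous materials' holds; certified hazmat drivers 4 ≥ 2 → met
5. condition 'operates vehicles over 26,000 lbs' holds; vehicle maintenance records present → met
6. vehicle safety inspection 440 days ago vs limit 540 → met
7. hours-of-service audit 54 days ago vs limit 60 → met
8. auto liability coverage $1,375,000 < $1,450,000 → not met
Not met: 1 of 8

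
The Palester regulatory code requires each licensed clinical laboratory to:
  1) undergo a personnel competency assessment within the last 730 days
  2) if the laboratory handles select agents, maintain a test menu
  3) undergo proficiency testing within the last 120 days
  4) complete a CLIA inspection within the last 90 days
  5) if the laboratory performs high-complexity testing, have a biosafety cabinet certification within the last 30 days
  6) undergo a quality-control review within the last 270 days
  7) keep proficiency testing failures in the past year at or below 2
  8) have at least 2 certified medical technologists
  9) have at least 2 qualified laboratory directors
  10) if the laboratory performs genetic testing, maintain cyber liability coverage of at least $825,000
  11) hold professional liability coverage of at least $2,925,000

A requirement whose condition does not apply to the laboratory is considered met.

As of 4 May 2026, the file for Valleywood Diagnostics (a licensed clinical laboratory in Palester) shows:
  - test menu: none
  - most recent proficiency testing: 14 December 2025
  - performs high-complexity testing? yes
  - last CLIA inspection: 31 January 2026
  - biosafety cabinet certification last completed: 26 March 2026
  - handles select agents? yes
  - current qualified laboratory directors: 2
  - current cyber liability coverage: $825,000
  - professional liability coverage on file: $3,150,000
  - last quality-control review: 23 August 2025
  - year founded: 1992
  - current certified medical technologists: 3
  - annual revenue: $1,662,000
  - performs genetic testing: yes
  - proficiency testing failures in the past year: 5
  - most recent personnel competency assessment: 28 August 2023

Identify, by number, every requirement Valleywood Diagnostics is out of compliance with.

1, 2, 3, 4, 5, 7

1. personnel competency assessment 980 days ago vs limit 730 → not met
2. condition 'handles select agents' holds; test menu absent → not met
3. proficiency testing 141 days ago vs limit 120 → not met
4. CLIA inspection 93 days ago vs limit 90 → not met
5. condition 'performs high-complexity testing' holds; biosafety cabinet certification 39 days ago vs limit 30 → not met
6. quality-control review 254 days ago vs limit 270 → met
7. proficiency testing failures in the past year 5 > 2 → not met
8. certified medical technologists 3 ≥ 2 → met
9. qualified laboratory directors 2 ≥ 2 → met
10. condition 'performs genetic testing' holds; cyber liability coverage $825,000 ≥ $825,000 → met
11. professional liability coverage $3,150,000 ≥ $2,925,000 → met
Not met: 1, 2, 3, 4, 5, 7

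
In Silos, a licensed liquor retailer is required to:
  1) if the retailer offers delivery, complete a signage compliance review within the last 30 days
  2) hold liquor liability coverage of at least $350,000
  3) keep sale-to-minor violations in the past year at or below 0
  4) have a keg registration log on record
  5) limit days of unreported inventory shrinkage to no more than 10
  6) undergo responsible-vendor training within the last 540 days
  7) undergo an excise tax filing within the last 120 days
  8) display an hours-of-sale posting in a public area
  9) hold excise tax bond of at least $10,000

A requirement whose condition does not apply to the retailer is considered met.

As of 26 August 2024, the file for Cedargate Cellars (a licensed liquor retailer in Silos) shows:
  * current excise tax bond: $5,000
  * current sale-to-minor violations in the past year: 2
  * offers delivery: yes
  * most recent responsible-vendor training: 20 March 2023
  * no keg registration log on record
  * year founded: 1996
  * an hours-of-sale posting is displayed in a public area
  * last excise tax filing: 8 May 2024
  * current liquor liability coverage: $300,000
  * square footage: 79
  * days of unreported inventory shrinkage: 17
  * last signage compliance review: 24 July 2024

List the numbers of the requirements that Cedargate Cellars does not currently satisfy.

1. condition 'offers delivery' holds; signage compliance review 33 days ago vs limit 30 → not met
2. liquor liability coverage $300,000 < $350,000 → not met
3. sale-to-minor violations in the past year 2 > 0 → not met
4. keg registration log absent → not met
5. days of unreported inventory shrinkage 17 > 10 → not met
6. responsible-vendor training 525 days ago vs limit 540 → met
7. excise tax filing 110 days ago vs limit 120 → met
8. hours-of-sale posting present → met
9. excise tax bond $5,000 < $10,000 → not met
Not met: 1, 2, 3, 4, 5, 9

1, 2, 3, 4, 5, 9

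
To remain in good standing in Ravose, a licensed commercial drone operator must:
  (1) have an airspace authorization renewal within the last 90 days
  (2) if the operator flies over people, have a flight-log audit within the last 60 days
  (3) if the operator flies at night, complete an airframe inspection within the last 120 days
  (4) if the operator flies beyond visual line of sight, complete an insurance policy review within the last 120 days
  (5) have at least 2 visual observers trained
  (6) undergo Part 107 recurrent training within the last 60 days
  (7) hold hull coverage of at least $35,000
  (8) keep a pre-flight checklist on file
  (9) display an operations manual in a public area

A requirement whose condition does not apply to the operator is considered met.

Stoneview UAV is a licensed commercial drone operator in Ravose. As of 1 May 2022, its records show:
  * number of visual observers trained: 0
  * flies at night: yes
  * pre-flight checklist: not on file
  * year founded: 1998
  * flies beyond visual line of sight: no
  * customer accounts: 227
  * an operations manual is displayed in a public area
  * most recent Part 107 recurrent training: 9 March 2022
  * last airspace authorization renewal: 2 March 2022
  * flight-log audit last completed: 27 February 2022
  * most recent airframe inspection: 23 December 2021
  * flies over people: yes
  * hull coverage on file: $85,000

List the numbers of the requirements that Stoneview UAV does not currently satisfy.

2, 3, 5, 8

1. airspace authorization renewal 60 days ago vs limit 90 → met
2. condition 'flies over people' holds; flight-log audit 63 days ago vs limit 60 → not met
3. condition 'flies at night' holds; airframe inspection 129 days ago vs limit 120 → not met
4. condition 'flies beyond visual line of sight' does not hold → requirement n/a → met
5. visual observers trained 0 < 2 → not met
6. Part 107 recurrent training 53 days ago vs limit 60 → met
7. hull coverage $85,000 ≥ $35,000 → met
8. pre-flight checklist absent → not met
9. operations manual present → met
Not met: 2, 3, 5, 8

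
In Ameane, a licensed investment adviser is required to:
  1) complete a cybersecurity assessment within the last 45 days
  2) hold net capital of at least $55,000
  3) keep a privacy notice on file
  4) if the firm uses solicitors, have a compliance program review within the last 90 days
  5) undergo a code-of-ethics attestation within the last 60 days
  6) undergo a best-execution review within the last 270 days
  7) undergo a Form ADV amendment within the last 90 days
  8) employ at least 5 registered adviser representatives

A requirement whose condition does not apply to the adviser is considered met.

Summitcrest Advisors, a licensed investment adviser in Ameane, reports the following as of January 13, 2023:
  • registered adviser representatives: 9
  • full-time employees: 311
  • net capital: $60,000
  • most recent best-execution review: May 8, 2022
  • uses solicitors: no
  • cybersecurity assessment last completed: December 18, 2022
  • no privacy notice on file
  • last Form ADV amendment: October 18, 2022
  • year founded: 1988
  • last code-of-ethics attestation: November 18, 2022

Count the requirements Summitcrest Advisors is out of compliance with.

1

1. cybersecurity assessment 26 days ago vs limit 45 → met
2. net capital $60,000 ≥ $55,000 → met
3. privacy notice absent → not met
4. condition 'uses solicitors' does not hold → requirement n/a → met
5. code-of-ethics attestation 56 days ago vs limit 60 → met
6. best-execution review 250 days ago vs limit 270 → met
7. Form ADV amendment 87 days ago vs limit 90 → met
8. registered adviser representatives 9 ≥ 5 → met
Not met: 1 of 8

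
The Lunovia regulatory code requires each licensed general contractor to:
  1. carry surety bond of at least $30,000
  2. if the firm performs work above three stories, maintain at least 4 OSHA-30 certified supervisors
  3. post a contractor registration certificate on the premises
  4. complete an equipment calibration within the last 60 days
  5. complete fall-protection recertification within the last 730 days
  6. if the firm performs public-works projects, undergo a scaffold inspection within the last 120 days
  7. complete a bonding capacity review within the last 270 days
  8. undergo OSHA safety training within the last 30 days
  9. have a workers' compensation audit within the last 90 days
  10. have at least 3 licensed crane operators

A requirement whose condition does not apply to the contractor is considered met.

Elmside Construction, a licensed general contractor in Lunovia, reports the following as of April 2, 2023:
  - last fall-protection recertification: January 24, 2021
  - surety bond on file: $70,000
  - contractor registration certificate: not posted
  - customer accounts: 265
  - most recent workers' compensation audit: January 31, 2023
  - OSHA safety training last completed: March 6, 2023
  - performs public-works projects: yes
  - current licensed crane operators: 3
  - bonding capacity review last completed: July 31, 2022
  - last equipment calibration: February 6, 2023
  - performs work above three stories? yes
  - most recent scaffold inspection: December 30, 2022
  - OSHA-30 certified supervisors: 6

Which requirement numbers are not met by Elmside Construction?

3, 5

1. surety bond $70,000 ≥ $30,000 → met
2. condition 'performs work above three stories' holds; OSHA-30 certified supervisors 6 ≥ 4 → met
3. contractor registration certificate absent → not met
4. equipment calibration 55 days ago vs limit 60 → met
5. fall-protection recertification 798 days ago vs limit 730 → not met
6. condition 'performs public-works projects' holds; scaffold inspection 93 days ago vs limit 120 → met
7. bonding capacity review 245 days ago vs limit 270 → met
8. OSHA safety training 27 days ago vs limit 30 → met
9. workers' compensation audit 61 days ago vs limit 90 → met
10. licensed crane operators 3 ≥ 3 → met
Not met: 3, 5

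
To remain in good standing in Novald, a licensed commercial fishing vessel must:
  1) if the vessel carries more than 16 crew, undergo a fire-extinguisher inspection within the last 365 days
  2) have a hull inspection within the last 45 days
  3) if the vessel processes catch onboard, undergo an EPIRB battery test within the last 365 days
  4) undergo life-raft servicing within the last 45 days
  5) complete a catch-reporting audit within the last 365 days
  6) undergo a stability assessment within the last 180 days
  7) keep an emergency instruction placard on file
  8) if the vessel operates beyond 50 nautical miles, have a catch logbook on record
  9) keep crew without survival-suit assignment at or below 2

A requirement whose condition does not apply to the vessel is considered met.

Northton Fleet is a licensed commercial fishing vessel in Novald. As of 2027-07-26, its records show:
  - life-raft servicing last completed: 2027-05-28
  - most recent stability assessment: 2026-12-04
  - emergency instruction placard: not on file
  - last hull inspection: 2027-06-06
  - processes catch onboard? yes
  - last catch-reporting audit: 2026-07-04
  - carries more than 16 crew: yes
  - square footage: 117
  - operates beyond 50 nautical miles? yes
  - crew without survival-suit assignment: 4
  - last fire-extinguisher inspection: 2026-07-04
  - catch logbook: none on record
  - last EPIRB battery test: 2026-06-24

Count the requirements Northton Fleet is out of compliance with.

1. condition 'carries more than 16 crew' holds; fire-extinguisher inspection 387 days ago vs limit 365 → not met
2. hull inspection 50 days ago vs limit 45 → not met
3. condition 'processes catch onboard' holds; EPIRB battery test 397 days ago vs limit 365 → not met
4. life-raft servicing 59 days ago vs limit 45 → not met
5. catch-reporting audit 387 days ago vs limit 365 → not met
6. stability assessment 234 days ago vs limit 180 → not met
7. emergency instruction placard absent → not met
8. condition 'operates beyond 50 nautical miles' holds; catch logbook absent → not met
9. crew without survival-suit assignment 4 > 2 → not met
Not met: 9 of 9

9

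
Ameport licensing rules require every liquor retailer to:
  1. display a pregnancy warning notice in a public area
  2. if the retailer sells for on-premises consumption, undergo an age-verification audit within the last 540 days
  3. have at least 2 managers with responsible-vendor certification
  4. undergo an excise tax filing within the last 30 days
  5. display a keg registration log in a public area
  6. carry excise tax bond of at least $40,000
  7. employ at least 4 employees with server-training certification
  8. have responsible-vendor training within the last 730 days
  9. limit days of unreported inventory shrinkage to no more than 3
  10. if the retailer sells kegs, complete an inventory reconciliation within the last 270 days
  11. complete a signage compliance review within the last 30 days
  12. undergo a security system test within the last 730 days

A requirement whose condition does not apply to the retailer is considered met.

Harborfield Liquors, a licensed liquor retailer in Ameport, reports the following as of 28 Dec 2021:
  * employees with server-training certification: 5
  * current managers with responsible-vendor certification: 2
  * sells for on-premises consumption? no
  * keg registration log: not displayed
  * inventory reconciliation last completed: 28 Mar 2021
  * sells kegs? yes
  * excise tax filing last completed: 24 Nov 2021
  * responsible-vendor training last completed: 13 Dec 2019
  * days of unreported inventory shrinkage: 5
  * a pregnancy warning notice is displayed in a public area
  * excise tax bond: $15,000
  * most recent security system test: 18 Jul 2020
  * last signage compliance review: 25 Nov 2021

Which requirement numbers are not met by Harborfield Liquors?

1. pregnancy warning notice present → met
2. condition 'sells for on-premises consumption' does not hold → requirement n/a → met
3. managers with responsible-vendor certification 2 ≥ 2 → met
4. excise tax filing 34 days ago vs limit 30 → not met
5. keg registration log absent → not met
6. excise tax bond $15,000 < $40,000 → not met
7. employees with server-training certification 5 ≥ 4 → met
8. responsible-vendor training 746 days ago vs limit 730 → not met
9. days of unreported inventory shrinkage 5 > 3 → not met
10. condition 'sells kegs' holds; inventory reconciliation 275 days ago vs limit 270 → not met
11. signage compliance review 33 days ago vs limit 30 → not met
12. security system test 528 days ago vs limit 730 → met
Not met: 4, 5, 6, 8, 9, 10, 11

4, 5, 6, 8, 9, 10, 11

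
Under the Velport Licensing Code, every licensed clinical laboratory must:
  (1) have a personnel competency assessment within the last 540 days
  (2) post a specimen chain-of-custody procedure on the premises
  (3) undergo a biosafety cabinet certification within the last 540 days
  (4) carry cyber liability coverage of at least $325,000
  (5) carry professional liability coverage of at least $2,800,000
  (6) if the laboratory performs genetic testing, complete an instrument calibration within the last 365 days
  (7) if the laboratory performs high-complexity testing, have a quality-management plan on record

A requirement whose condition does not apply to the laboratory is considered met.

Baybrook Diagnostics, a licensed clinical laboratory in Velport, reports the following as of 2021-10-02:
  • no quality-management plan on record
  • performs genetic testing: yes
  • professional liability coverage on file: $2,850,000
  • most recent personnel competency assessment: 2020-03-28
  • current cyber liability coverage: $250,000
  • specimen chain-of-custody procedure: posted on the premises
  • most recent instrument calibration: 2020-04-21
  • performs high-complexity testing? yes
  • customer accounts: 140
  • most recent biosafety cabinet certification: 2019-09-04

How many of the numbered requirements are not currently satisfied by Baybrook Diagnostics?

5

1. personnel competency assessment 553 days ago vs limit 540 → not met
2. specimen chain-of-custody procedure present → met
3. biosafety cabinet certification 759 days ago vs limit 540 → not met
4. cyber liability coverage $250,000 < $325,000 → not met
5. professional liability coverage $2,850,000 ≥ $2,800,000 → met
6. condition 'performs genetic testing' holds; instrument calibration 529 days ago vs limit 365 → not met
7. condition 'performs high-complexity testing' holds; quality-management plan absent → not met
Not met: 5 of 7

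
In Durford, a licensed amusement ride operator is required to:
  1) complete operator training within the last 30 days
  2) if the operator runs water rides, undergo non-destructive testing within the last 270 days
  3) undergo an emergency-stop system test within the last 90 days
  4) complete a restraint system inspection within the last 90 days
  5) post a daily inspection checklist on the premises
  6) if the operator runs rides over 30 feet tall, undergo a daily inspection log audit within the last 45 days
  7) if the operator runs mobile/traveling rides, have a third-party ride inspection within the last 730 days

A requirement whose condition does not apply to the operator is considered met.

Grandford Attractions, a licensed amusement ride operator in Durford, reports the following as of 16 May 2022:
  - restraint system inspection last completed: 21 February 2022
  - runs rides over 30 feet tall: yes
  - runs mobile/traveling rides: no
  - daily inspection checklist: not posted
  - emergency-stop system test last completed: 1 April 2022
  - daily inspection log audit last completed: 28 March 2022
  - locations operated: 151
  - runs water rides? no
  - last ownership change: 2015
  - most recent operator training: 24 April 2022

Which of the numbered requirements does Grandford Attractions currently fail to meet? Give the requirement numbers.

1. operator training 22 days ago vs limit 30 → met
2. condition 'runs water rides' does not hold → requirement n/a → met
3. emergency-stop system test 45 days ago vs limit 90 → met
4. restraint system inspection 84 days ago vs limit 90 → met
5. daily inspection checklist absent → not met
6. condition 'runs rides over 30 feet tall' holds; daily inspection log audit 49 days ago vs limit 45 → not met
7. condition 'runs mobile/traveling rides' does not hold → requirement n/a → met
Not met: 5, 6

5, 6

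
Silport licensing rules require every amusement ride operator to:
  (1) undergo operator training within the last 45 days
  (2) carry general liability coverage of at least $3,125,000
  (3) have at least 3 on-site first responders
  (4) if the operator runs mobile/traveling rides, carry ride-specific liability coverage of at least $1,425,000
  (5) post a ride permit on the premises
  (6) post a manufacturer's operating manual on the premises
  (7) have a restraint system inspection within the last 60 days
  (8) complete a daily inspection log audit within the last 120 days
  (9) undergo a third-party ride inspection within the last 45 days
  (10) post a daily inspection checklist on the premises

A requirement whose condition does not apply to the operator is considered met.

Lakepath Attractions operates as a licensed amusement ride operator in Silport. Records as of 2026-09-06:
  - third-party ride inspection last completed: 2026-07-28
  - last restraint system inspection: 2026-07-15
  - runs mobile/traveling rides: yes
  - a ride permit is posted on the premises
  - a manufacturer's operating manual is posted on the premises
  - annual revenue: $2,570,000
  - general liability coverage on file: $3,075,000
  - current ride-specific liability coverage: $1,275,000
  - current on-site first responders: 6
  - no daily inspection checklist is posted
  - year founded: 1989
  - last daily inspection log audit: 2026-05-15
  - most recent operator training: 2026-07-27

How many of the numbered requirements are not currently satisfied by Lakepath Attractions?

1. operator training 41 days ago vs limit 45 → met
2. general liability coverage $3,075,000 < $3,125,000 → not met
3. on-site first responders 6 ≥ 3 → met
4. condition 'runs mobile/traveling rides' holds; ride-specific liability coverage $1,275,000 < $1,425,000 → not met
5. ride permit present → met
6. manufacturer's operating manual present → met
7. restraint system inspection 53 days ago vs limit 60 → met
8. daily inspection log audit 114 days ago vs limit 120 → met
9. third-party ride inspection 40 days ago vs limit 45 → met
10. daily inspection checklist absent → not met
Not met: 3 of 10

3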